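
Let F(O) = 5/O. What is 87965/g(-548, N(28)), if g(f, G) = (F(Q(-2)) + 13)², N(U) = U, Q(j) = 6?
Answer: 3166740/6889 ≈ 459.68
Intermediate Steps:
g(f, G) = 6889/36 (g(f, G) = (5/6 + 13)² = (5*(⅙) + 13)² = (⅚ + 13)² = (83/6)² = 6889/36)
87965/g(-548, N(28)) = 87965/(6889/36) = 87965*(36/6889) = 3166740/6889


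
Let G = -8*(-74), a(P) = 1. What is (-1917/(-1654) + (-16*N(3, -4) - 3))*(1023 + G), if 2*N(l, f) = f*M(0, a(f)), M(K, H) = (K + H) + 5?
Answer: 507954645/1654 ≈ 3.0711e+5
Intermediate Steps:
M(K, H) = 5 + H + K (M(K, H) = (H + K) + 5 = 5 + H + K)
N(l, f) = 3*f (N(l, f) = (f*(5 + 1 + 0))/2 = (f*6)/2 = (6*f)/2 = 3*f)
G = 592
(-1917/(-1654) + (-16*N(3, -4) - 3))*(1023 + G) = (-1917/(-1654) + (-48*(-4) - 3))*(1023 + 592) = (-1917*(-1/1654) + (-16*(-12) - 3))*1615 = (1917/1654 + (192 - 3))*1615 = (1917/1654 + 189)*1615 = (314523/1654)*1615 = 507954645/1654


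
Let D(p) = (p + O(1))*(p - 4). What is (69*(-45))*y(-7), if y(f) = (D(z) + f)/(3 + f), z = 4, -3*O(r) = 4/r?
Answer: -21735/4 ≈ -5433.8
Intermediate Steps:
O(r) = -4/(3*r)
D(p) = (-4 + p)*(-4/3 + p) (D(p) = (p - 4/3/1)*(p - 4) = (p - 4/3*1)*(-4 + p) = (p - 4/3)*(-4 + p) = (-4/3 + p)*(-4 + p) = (-4 + p)*(-4/3 + p))
y(f) = f/(3 + f) (y(f) = ((16/3 + 4² - 16/3*4) + f)/(3 + f) = ((16/3 + 16 - 64/3) + f)/(3 + f) = (0 + f)/(3 + f) = f/(3 + f))
(69*(-45))*y(-7) = (69*(-45))*(-7/(3 - 7)) = -(-21735)/(-4) = -(-21735)*(-1)/4 = -3105*7/4 = -21735/4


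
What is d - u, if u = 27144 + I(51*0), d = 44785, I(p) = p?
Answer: 17641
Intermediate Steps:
u = 27144 (u = 27144 + 51*0 = 27144 + 0 = 27144)
d - u = 44785 - 1*27144 = 44785 - 27144 = 17641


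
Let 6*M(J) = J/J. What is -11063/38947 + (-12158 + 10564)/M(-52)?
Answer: -372500171/38947 ≈ -9564.3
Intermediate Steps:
M(J) = ⅙ (M(J) = (J/J)/6 = (⅙)*1 = ⅙)
-11063/38947 + (-12158 + 10564)/M(-52) = -11063/38947 + (-12158 + 10564)/(⅙) = -11063*1/38947 - 1594*6 = -11063/38947 - 9564 = -372500171/38947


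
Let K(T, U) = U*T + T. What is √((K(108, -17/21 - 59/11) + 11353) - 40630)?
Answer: 3*I*√19655097/77 ≈ 172.73*I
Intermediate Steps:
K(T, U) = T + T*U (K(T, U) = T*U + T = T + T*U)
√((K(108, -17/21 - 59/11) + 11353) - 40630) = √((108*(1 + (-17/21 - 59/11)) + 11353) - 40630) = √((108*(1 - 1426/231) + 11353) - 40630) = √((108*(-1195/231) + 11353) - 40630) = √((-43020/77 + 11353) - 40630) = √(831161/77 - 40630) = √(-2297349/77) = 3*I*√19655097/77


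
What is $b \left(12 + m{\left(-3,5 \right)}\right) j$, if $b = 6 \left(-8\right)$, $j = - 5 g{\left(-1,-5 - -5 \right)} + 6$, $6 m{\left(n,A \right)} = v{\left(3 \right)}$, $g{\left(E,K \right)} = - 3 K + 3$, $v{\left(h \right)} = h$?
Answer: $5400$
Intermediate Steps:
$g{\left(E,K \right)} = 3 - 3 K$
$m{\left(n,A \right)} = \frac{1}{2}$ ($m{\left(n,A \right)} = \frac{1}{6} \cdot 3 = \frac{1}{2}$)
$j = -9$ ($j = - 5 \left(3 - 3 \left(-5 - -5\right)\right) + 6 = - 5 \left(3 - 3 \left(-5 + 5\right)\right) + 6 = - 5 \left(3 - 0\right) + 6 = - 5 \left(3 + 0\right) + 6 = \left(-5\right) 3 + 6 = -15 + 6 = -9$)
$b = -48$
$b \left(12 + m{\left(-3,5 \right)}\right) j = - 48 \left(12 + \frac{1}{2}\right) \left(-9\right) = \left(-48\right) \frac{25}{2} \left(-9\right) = \left(-600\right) \left(-9\right) = 5400$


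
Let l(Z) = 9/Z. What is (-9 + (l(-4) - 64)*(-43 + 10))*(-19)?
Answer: -165471/4 ≈ -41368.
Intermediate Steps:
(-9 + (l(-4) - 64)*(-43 + 10))*(-19) = (-9 + (9/(-4) - 64)*(-43 + 10))*(-19) = (-9 + (9*(-¼) - 64)*(-33))*(-19) = (-9 + (-9/4 - 64)*(-33))*(-19) = (-9 - 265/4*(-33))*(-19) = (-9 + 8745/4)*(-19) = (8709/4)*(-19) = -165471/4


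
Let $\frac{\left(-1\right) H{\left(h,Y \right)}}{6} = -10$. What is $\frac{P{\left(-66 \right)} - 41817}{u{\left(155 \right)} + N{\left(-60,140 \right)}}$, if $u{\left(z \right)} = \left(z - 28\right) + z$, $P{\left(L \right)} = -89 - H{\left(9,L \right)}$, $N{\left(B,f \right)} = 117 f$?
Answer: $- \frac{20983}{8331} \approx -2.5187$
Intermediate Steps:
$H{\left(h,Y \right)} = 60$ ($H{\left(h,Y \right)} = \left(-6\right) \left(-10\right) = 60$)
$P{\left(L \right)} = -149$ ($P{\left(L \right)} = -89 - 60 = -149$)
$u{\left(z \right)} = -28 + 2 z$ ($u{\left(z \right)} = \left(-28 + z\right) + z = -28 + 2 z$)
$\frac{P{\left(-66 \right)} - 41817}{u{\left(155 \right)} + N{\left(-60,140 \right)}} = \frac{-149 - 41817}{\left(-28 + 2 \cdot 155\right) + 117 \cdot 140} = - \frac{41966}{\left(-28 + 310\right) + 16380} = - \frac{41966}{282 + 16380} = - \frac{41966}{16662} = \left(-41966\right) \frac{1}{16662} = - \frac{20983}{8331}$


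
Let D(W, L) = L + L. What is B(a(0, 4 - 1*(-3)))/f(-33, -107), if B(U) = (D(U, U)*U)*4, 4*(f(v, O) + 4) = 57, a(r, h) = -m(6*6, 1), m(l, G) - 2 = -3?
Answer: 32/41 ≈ 0.78049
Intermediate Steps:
D(W, L) = 2*L
m(l, G) = -1 (m(l, G) = 2 - 3 = -1)
a(r, h) = 1 (a(r, h) = -1*(-1) = 1)
f(v, O) = 41/4 (f(v, O) = -4 + (1/4)*57 = -4 + 57/4 = 41/4)
B(U) = 8*U**2 (B(U) = ((2*U)*U)*4 = (2*U**2)*4 = 8*U**2)
B(a(0, 4 - 1*(-3)))/f(-33, -107) = (8*1**2)/(41/4) = (8*1)*(4/41) = 8*(4/41) = 32/41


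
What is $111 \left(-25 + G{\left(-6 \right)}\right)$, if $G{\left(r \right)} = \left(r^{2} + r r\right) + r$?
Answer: $4551$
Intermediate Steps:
$G{\left(r \right)} = r + 2 r^{2}$ ($G{\left(r \right)} = \left(r^{2} + r^{2}\right) + r = 2 r^{2} + r = r + 2 r^{2}$)
$111 \left(-25 + G{\left(-6 \right)}\right) = 111 \left(-25 - 6 \left(1 + 2 \left(-6\right)\right)\right) = 111 \left(-25 - 6 \left(1 - 12\right)\right) = 111 \left(-25 - -66\right) = 111 \left(-25 + 66\right) = 111 \cdot 41 = 4551$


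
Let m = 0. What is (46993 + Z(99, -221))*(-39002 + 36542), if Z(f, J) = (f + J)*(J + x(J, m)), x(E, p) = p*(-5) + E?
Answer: -248255820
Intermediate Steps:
x(E, p) = E - 5*p (x(E, p) = -5*p + E = E - 5*p)
Z(f, J) = 2*J*(J + f) (Z(f, J) = (f + J)*(J + (J - 5*0)) = (J + f)*(J + (J + 0)) = (J + f)*(J + J) = (J + f)*(2*J) = 2*J*(J + f))
(46993 + Z(99, -221))*(-39002 + 36542) = (46993 + 2*(-221)*(-221 + 99))*(-39002 + 36542) = (46993 + 2*(-221)*(-122))*(-2460) = (46993 + 53924)*(-2460) = 100917*(-2460) = -248255820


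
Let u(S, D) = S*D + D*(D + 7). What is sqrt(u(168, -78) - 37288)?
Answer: I*sqrt(44854) ≈ 211.79*I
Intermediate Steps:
u(S, D) = D*S + D*(7 + D)
sqrt(u(168, -78) - 37288) = sqrt(-78*(7 - 78 + 168) - 37288) = sqrt(-78*97 - 37288) = sqrt(-7566 - 37288) = sqrt(-44854) = I*sqrt(44854)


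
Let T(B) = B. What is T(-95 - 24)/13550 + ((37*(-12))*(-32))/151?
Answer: 192500431/2046050 ≈ 94.084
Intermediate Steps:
T(-95 - 24)/13550 + ((37*(-12))*(-32))/151 = (-95 - 24)/13550 + ((37*(-12))*(-32))/151 = -119*1/13550 - 444*(-32)*(1/151) = -119/13550 + 14208*(1/151) = -119/13550 + 14208/151 = 192500431/2046050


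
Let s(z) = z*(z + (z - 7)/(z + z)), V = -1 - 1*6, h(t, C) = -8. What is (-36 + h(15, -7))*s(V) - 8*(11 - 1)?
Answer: -1928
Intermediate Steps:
V = -7 (V = -1 - 6 = -7)
s(z) = z*(z + (-7 + z)/(2*z)) (s(z) = z*(z + (-7 + z)/((2*z))) = z*(z + (-7 + z)*(1/(2*z))) = z*(z + (-7 + z)/(2*z)))
(-36 + h(15, -7))*s(V) - 8*(11 - 1) = (-36 - 8)*(-7/2 + (-7)² + (½)*(-7)) - 8*(11 - 1) = -44*(-7/2 + 49 - 7/2) - 8*10 = -44*42 - 80 = -1848 - 80 = -1928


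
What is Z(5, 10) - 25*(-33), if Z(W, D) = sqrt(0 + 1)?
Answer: 826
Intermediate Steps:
Z(W, D) = 1 (Z(W, D) = sqrt(1) = 1)
Z(5, 10) - 25*(-33) = 1 - 25*(-33) = 1 + 825 = 826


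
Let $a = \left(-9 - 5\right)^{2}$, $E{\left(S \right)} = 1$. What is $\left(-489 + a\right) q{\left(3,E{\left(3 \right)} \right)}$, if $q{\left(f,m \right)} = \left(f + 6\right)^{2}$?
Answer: $-23733$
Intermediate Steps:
$a = 196$ ($a = \left(-14\right)^{2} = 196$)
$q{\left(f,m \right)} = \left(6 + f\right)^{2}$
$\left(-489 + a\right) q{\left(3,E{\left(3 \right)} \right)} = \left(-489 + 196\right) \left(6 + 3\right)^{2} = - 293 \cdot 9^{2} = \left(-293\right) 81 = -23733$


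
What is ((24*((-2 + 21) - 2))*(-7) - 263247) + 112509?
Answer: -153594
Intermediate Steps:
((24*((-2 + 21) - 2))*(-7) - 263247) + 112509 = ((24*(19 - 2))*(-7) - 263247) + 112509 = ((24*17)*(-7) - 263247) + 112509 = (408*(-7) - 263247) + 112509 = (-2856 - 263247) + 112509 = -266103 + 112509 = -153594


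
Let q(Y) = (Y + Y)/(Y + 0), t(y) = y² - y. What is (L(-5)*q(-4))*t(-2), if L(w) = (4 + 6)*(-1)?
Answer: -120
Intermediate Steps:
L(w) = -10 (L(w) = 10*(-1) = -10)
q(Y) = 2 (q(Y) = (2*Y)/Y = 2)
(L(-5)*q(-4))*t(-2) = (-10*2)*(-2*(-1 - 2)) = -(-40)*(-3) = -20*6 = -120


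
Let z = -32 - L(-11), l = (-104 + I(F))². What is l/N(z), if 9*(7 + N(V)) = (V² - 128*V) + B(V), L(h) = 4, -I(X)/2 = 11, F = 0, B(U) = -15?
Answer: 23814/971 ≈ 24.525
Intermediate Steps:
I(X) = -22 (I(X) = -2*11 = -22)
l = 15876 (l = (-104 - 22)² = (-126)² = 15876)
z = -36 (z = -32 - 1*4 = -32 - 4 = -36)
N(V) = -26/3 - 128*V/9 + V²/9 (N(V) = -7 + ((V² - 128*V) - 15)/9 = -7 + (-15 + V² - 128*V)/9 = -7 + (-5/3 - 128*V/9 + V²/9) = -26/3 - 128*V/9 + V²/9)
l/N(z) = 15876/(-26/3 - 128/9*(-36) + (⅑)*(-36)²) = 15876/(-26/3 + 512 + (⅑)*1296) = 15876/(-26/3 + 512 + 144) = 15876/(1942/3) = 15876*(3/1942) = 23814/971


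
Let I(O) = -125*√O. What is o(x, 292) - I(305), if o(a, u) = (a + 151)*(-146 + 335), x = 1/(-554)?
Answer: 15810417/554 + 125*√305 ≈ 30722.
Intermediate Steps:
x = -1/554 ≈ -0.0018051
o(a, u) = 28539 + 189*a (o(a, u) = (151 + a)*189 = 28539 + 189*a)
o(x, 292) - I(305) = (28539 + 189*(-1/554)) - (-125)*√305 = (28539 - 189/554) + 125*√305 = 15810417/554 + 125*√305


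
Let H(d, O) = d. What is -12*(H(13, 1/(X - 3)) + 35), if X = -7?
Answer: -576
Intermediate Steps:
-12*(H(13, 1/(X - 3)) + 35) = -12*(13 + 35) = -12*48 = -576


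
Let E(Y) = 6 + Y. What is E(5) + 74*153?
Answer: 11333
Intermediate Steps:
E(5) + 74*153 = (6 + 5) + 74*153 = 11 + 11322 = 11333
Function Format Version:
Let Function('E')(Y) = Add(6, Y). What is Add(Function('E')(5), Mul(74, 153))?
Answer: 11333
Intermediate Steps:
Add(Function('E')(5), Mul(74, 153)) = Add(Add(6, 5), Mul(74, 153)) = Add(11, 11322) = 11333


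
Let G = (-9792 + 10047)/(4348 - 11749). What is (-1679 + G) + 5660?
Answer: 9821042/2467 ≈ 3981.0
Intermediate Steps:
G = -85/2467 (G = 255/(-7401) = 255*(-1/7401) = -85/2467 ≈ -0.034455)
(-1679 + G) + 5660 = (-1679 - 85/2467) + 5660 = -4142178/2467 + 5660 = 9821042/2467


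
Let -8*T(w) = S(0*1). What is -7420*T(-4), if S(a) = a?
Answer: 0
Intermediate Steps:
T(w) = 0 (T(w) = -0 = -⅛*0 = 0)
-7420*T(-4) = -7420*0 = 0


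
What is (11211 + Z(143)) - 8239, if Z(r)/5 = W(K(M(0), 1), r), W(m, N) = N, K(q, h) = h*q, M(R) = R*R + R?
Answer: 3687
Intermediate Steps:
M(R) = R + R² (M(R) = R² + R = R + R²)
Z(r) = 5*r
(11211 + Z(143)) - 8239 = (11211 + 5*143) - 8239 = (11211 + 715) - 8239 = 11926 - 8239 = 3687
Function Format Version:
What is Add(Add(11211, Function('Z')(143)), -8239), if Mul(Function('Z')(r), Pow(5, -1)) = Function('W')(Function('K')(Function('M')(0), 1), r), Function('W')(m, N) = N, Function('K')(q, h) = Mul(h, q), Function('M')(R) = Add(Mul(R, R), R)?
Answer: 3687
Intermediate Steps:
Function('M')(R) = Add(R, Pow(R, 2)) (Function('M')(R) = Add(Pow(R, 2), R) = Add(R, Pow(R, 2)))
Function('Z')(r) = Mul(5, r)
Add(Add(11211, Function('Z')(143)), -8239) = Add(Add(11211, Mul(5, 143)), -8239) = Add(Add(11211, 715), -8239) = Add(11926, -8239) = 3687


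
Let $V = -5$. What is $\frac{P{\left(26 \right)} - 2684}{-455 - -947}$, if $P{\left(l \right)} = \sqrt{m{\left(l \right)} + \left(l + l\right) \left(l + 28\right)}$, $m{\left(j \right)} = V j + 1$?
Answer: $- \frac{671}{123} + \frac{\sqrt{2679}}{492} \approx -5.3501$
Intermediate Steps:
$m{\left(j \right)} = 1 - 5 j$ ($m{\left(j \right)} = - 5 j + 1 = 1 - 5 j$)
$P{\left(l \right)} = \sqrt{1 - 5 l + 2 l \left(28 + l\right)}$ ($P{\left(l \right)} = \sqrt{\left(1 - 5 l\right) + \left(l + l\right) \left(l + 28\right)} = \sqrt{\left(1 - 5 l\right) + 2 l \left(28 + l\right)} = \sqrt{1 - 5 l + 2 l \left(28 + l\right)}$)
$\frac{P{\left(26 \right)} - 2684}{-455 - -947} = \frac{\sqrt{1 + 2 \cdot 26^{2} + 51 \cdot 26} - 2684}{-455 - -947} = \frac{\sqrt{1 + 2 \cdot 676 + 1326} - 2684}{-455 + \left(-1117 + 2064\right)} = \frac{\sqrt{1 + 1352 + 1326} - 2684}{-455 + 947} = \frac{\sqrt{2679} - 2684}{492} = \left(-2684 + \sqrt{2679}\right) \frac{1}{492} = - \frac{671}{123} + \frac{\sqrt{2679}}{492}$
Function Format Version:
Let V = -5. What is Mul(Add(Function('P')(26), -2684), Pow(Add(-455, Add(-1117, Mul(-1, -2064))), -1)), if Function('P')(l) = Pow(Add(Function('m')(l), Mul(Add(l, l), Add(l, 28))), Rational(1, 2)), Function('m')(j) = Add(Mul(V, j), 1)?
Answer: Add(Rational(-671, 123), Mul(Rational(1, 492), Pow(2679, Rational(1, 2)))) ≈ -5.3501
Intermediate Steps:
Function('m')(j) = Add(1, Mul(-5, j)) (Function('m')(j) = Add(Mul(-5, j), 1) = Add(1, Mul(-5, j)))
Function('P')(l) = Pow(Add(1, Mul(-5, l), Mul(2, l, Add(28, l))), Rational(1, 2)) (Function('P')(l) = Pow(Add(Add(1, Mul(-5, l)), Mul(Add(l, l), Add(l, 28))), Rational(1, 2)) = Pow(Add(Add(1, Mul(-5, l)), Mul(Mul(2, l), Add(28, l))), Rational(1, 2)) = Pow(Add(Add(1, Mul(-5, l)), Mul(2, l, Add(28, l))), Rational(1, 2)) = Pow(Add(1, Mul(-5, l), Mul(2, l, Add(28, l))), Rational(1, 2)))
Mul(Add(Function('P')(26), -2684), Pow(Add(-455, Add(-1117, Mul(-1, -2064))), -1)) = Mul(Add(Pow(Add(1, Mul(2, Pow(26, 2)), Mul(51, 26)), Rational(1, 2)), -2684), Pow(Add(-455, Add(-1117, Mul(-1, -2064))), -1)) = Mul(Add(Pow(Add(1, Mul(2, 676), 1326), Rational(1, 2)), -2684), Pow(Add(-455, Add(-1117, 2064)), -1)) = Mul(Add(Pow(Add(1, 1352, 1326), Rational(1, 2)), -2684), Pow(Add(-455, 947), -1)) = Mul(Add(Pow(2679, Rational(1, 2)), -2684), Pow(492, -1)) = Mul(Add(-2684, Pow(2679, Rational(1, 2))), Rational(1, 492)) = Add(Rational(-671, 123), Mul(Rational(1, 492), Pow(2679, Rational(1, 2))))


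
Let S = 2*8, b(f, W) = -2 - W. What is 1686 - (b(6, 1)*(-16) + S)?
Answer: 1622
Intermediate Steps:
S = 16
1686 - (b(6, 1)*(-16) + S) = 1686 - ((-2 - 1*1)*(-16) + 16) = 1686 - ((-2 - 1)*(-16) + 16) = 1686 - (-3*(-16) + 16) = 1686 - (48 + 16) = 1686 - 1*64 = 1686 - 64 = 1622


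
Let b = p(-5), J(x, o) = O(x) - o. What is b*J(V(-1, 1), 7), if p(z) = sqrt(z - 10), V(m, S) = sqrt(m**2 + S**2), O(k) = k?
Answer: I*sqrt(15)*(-7 + sqrt(2)) ≈ -21.634*I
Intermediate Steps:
V(m, S) = sqrt(S**2 + m**2)
p(z) = sqrt(-10 + z)
J(x, o) = x - o
b = I*sqrt(15) (b = sqrt(-10 - 5) = sqrt(-15) = I*sqrt(15) ≈ 3.873*I)
b*J(V(-1, 1), 7) = (I*sqrt(15))*(sqrt(1**2 + (-1)**2) - 1*7) = (I*sqrt(15))*(sqrt(1 + 1) - 7) = (I*sqrt(15))*(sqrt(2) - 7) = (I*sqrt(15))*(-7 + sqrt(2)) = I*sqrt(15)*(-7 + sqrt(2))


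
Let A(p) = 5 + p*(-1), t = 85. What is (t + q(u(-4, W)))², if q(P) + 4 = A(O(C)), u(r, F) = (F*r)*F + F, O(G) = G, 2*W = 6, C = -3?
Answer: 7921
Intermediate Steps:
W = 3 (W = (½)*6 = 3)
u(r, F) = F + r*F² (u(r, F) = r*F² + F = F + r*F²)
A(p) = 5 - p
q(P) = 4 (q(P) = -4 + (5 - 1*(-3)) = -4 + (5 + 3) = -4 + 8 = 4)
(t + q(u(-4, W)))² = (85 + 4)² = 89² = 7921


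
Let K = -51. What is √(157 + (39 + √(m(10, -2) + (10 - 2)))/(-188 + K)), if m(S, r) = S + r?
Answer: 2*√2239430/239 ≈ 12.523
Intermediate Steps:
√(157 + (39 + √(m(10, -2) + (10 - 2)))/(-188 + K)) = √(157 + (39 + √((10 - 2) + (10 - 2)))/(-188 - 51)) = √(157 + (39 + √(8 + 8))/(-239)) = √(157 + (39 + √16)*(-1/239)) = √(157 + (39 + 4)*(-1/239)) = √(157 + 43*(-1/239)) = √(157 - 43/239) = √(37480/239) = 2*√2239430/239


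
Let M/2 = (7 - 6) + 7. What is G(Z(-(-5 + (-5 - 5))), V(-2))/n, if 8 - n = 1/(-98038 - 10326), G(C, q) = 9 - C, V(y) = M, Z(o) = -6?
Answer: 541820/288971 ≈ 1.8750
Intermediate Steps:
M = 16 (M = 2*((7 - 6) + 7) = 2*(1 + 7) = 2*8 = 16)
V(y) = 16
n = 866913/108364 (n = 8 - 1/(-98038 - 10326) = 8 - 1/(-108364) = 8 - 1*(-1/108364) = 8 + 1/108364 = 866913/108364 ≈ 8.0000)
G(Z(-(-5 + (-5 - 5))), V(-2))/n = (9 - 1*(-6))/(866913/108364) = (9 + 6)*(108364/866913) = 15*(108364/866913) = 541820/288971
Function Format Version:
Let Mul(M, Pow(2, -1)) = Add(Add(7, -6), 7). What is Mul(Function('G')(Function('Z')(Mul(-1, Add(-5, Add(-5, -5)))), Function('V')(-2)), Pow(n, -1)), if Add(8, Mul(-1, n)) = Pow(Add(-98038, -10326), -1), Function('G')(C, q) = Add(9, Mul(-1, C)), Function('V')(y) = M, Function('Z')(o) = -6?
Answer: Rational(541820, 288971) ≈ 1.8750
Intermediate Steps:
M = 16 (M = Mul(2, Add(Add(7, -6), 7)) = Mul(2, Add(1, 7)) = Mul(2, 8) = 16)
Function('V')(y) = 16
n = Rational(866913, 108364) (n = Add(8, Mul(-1, Pow(Add(-98038, -10326), -1))) = Add(8, Mul(-1, Pow(-108364, -1))) = Add(8, Mul(-1, Rational(-1, 108364))) = Add(8, Rational(1, 108364)) = Rational(866913, 108364) ≈ 8.0000)
Mul(Function('G')(Function('Z')(Mul(-1, Add(-5, Add(-5, -5)))), Function('V')(-2)), Pow(n, -1)) = Mul(Add(9, Mul(-1, -6)), Pow(Rational(866913, 108364), -1)) = Mul(Add(9, 6), Rational(108364, 866913)) = Mul(15, Rational(108364, 866913)) = Rational(541820, 288971)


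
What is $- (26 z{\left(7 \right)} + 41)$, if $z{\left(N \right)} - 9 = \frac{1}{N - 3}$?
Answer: $- \frac{563}{2} \approx -281.5$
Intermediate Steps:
$z{\left(N \right)} = 9 + \frac{1}{-3 + N}$ ($z{\left(N \right)} = 9 + \frac{1}{N - 3} = 9 + \frac{1}{-3 + N}$)
$- (26 z{\left(7 \right)} + 41) = - (26 \frac{-26 + 9 \cdot 7}{-3 + 7} + 41) = - (26 \frac{-26 + 63}{4} + 41) = - (26 \cdot \frac{1}{4} \cdot 37 + 41) = - (26 \cdot \frac{37}{4} + 41) = - (\frac{481}{2} + 41) = \left(-1\right) \frac{563}{2} = - \frac{563}{2}$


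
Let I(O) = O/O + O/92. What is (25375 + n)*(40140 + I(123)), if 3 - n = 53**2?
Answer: 83349461055/92 ≈ 9.0597e+8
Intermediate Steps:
I(O) = 1 + O/92 (I(O) = 1 + O*(1/92) = 1 + O/92)
n = -2806 (n = 3 - 1*53**2 = 3 - 1*2809 = 3 - 2809 = -2806)
(25375 + n)*(40140 + I(123)) = (25375 - 2806)*(40140 + (1 + (1/92)*123)) = 22569*(40140 + (1 + 123/92)) = 22569*(40140 + 215/92) = 22569*(3693095/92) = 83349461055/92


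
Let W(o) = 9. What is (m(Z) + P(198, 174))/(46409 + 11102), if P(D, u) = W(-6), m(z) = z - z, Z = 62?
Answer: 9/57511 ≈ 0.00015649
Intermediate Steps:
m(z) = 0
P(D, u) = 9
(m(Z) + P(198, 174))/(46409 + 11102) = (0 + 9)/(46409 + 11102) = 9/57511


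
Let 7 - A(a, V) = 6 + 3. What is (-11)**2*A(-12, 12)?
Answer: -242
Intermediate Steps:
A(a, V) = -2 (A(a, V) = 7 - (6 + 3) = 7 - 1*9 = 7 - 9 = -2)
(-11)**2*A(-12, 12) = (-11)**2*(-2) = 121*(-2) = -242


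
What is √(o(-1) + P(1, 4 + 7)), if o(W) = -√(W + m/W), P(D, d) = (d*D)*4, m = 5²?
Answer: √(44 - I*√26) ≈ 6.6443 - 0.38371*I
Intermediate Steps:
m = 25
P(D, d) = 4*D*d (P(D, d) = (D*d)*4 = 4*D*d)
o(W) = -√(W + 25/W)
√(o(-1) + P(1, 4 + 7)) = √(-√(-1 + 25/(-1)) + 4*1*(4 + 7)) = √(-√(-1 + 25*(-1)) + 4*1*11) = √(-√(-1 - 25) + 44) = √(-√(-26) + 44) = √(-I*√26 + 44) = √(44 - I*√26)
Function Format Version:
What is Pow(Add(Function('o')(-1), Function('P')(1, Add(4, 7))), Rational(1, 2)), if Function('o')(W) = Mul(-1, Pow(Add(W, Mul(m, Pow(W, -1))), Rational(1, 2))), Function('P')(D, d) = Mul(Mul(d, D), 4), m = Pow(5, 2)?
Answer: Pow(Add(44, Mul(-1, I, Pow(26, Rational(1, 2)))), Rational(1, 2)) ≈ Add(6.6443, Mul(-0.38371, I))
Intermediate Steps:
m = 25
Function('P')(D, d) = Mul(4, D, d) (Function('P')(D, d) = Mul(Mul(D, d), 4) = Mul(4, D, d))
Function('o')(W) = Mul(-1, Pow(Add(W, Mul(25, Pow(W, -1))), Rational(1, 2)))
Pow(Add(Function('o')(-1), Function('P')(1, Add(4, 7))), Rational(1, 2)) = Pow(Add(Mul(-1, Pow(Add(-1, Mul(25, Pow(-1, -1))), Rational(1, 2))), Mul(4, 1, Add(4, 7))), Rational(1, 2)) = Pow(Add(Mul(-1, Pow(Add(-1, Mul(25, -1)), Rational(1, 2))), Mul(4, 1, 11)), Rational(1, 2)) = Pow(Add(Mul(-1, Pow(Add(-1, -25), Rational(1, 2))), 44), Rational(1, 2)) = Pow(Add(Mul(-1, Pow(-26, Rational(1, 2))), 44), Rational(1, 2)) = Pow(Add(Mul(-1, Mul(I, Pow(26, Rational(1, 2)))), 44), Rational(1, 2)) = Pow(Add(Mul(-1, I, Pow(26, Rational(1, 2))), 44), Rational(1, 2)) = Pow(Add(44, Mul(-1, I, Pow(26, Rational(1, 2)))), Rational(1, 2))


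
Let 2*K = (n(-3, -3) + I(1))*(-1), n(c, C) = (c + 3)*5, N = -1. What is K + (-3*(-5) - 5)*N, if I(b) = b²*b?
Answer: -21/2 ≈ -10.500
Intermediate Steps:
I(b) = b³
n(c, C) = 15 + 5*c (n(c, C) = (3 + c)*5 = 15 + 5*c)
K = -½ (K = (((15 + 5*(-3)) + 1³)*(-1))/2 = (((15 - 15) + 1)*(-1))/2 = ((0 + 1)*(-1))/2 = (1*(-1))/2 = (½)*(-1) = -½ ≈ -0.50000)
K + (-3*(-5) - 5)*N = -½ + (-3*(-5) - 5)*(-1) = -½ + (15 - 5)*(-1) = -½ + 10*(-1) = -½ - 10 = -21/2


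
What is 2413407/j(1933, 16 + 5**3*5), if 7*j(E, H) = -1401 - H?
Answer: -16893849/2042 ≈ -8273.2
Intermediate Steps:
j(E, H) = -1401/7 - H/7 (j(E, H) = (-1401 - H)/7 = -1401/7 - H/7)
2413407/j(1933, 16 + 5**3*5) = 2413407/(-1401/7 - (16 + 5**3*5)/7) = 2413407/(-1401/7 - (16 + 125*5)/7) = 2413407/(-1401/7 - (16 + 625)/7) = 2413407/(-1401/7 - 1/7*641) = 2413407/(-1401/7 - 641/7) = 2413407/(-2042/7) = 2413407*(-7/2042) = -16893849/2042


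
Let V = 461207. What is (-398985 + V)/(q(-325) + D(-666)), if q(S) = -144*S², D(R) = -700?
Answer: -31111/7605350 ≈ -0.0040907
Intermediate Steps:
(-398985 + V)/(q(-325) + D(-666)) = (-398985 + 461207)/(-144*(-325)² - 700) = 62222/(-144*105625 - 700) = 62222/(-15210000 - 700) = 62222/(-15210700) = 62222*(-1/15210700) = -31111/7605350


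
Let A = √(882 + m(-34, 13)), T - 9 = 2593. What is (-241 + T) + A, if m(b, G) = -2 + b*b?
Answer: 2361 + 2*√509 ≈ 2406.1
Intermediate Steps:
T = 2602 (T = 9 + 2593 = 2602)
m(b, G) = -2 + b²
A = 2*√509 (A = √(882 + (-2 + (-34)²)) = √(882 + (-2 + 1156)) = √(882 + 1154) = √2036 = 2*√509 ≈ 45.122)
(-241 + T) + A = (-241 + 2602) + 2*√509 = 2361 + 2*√509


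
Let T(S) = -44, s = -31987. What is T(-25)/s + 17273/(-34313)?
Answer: -551001679/1097569931 ≈ -0.50202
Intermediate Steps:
T(-25)/s + 17273/(-34313) = -44/(-31987) + 17273/(-34313) = -44*(-1/31987) + 17273*(-1/34313) = 44/31987 - 17273/34313 = -551001679/1097569931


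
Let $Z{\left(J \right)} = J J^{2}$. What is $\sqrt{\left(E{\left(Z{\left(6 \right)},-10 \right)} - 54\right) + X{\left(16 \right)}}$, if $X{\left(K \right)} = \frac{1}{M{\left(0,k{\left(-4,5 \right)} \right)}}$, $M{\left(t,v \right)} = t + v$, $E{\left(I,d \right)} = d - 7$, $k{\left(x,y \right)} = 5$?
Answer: $\frac{i \sqrt{1770}}{5} \approx 8.4143 i$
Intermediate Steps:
$Z{\left(J \right)} = J^{3}$
$E{\left(I,d \right)} = -7 + d$
$X{\left(K \right)} = \frac{1}{5}$ ($X{\left(K \right)} = \frac{1}{0 + 5} = \frac{1}{5}$)
$\sqrt{\left(E{\left(Z{\left(6 \right)},-10 \right)} - 54\right) + X{\left(16 \right)}} = \sqrt{\left(\left(-7 - 10\right) - 54\right) + \frac{1}{5}} = \sqrt{\left(-17 - 54\right) + \frac{1}{5}} = \sqrt{-71 + \frac{1}{5}} = \sqrt{- \frac{354}{5}} = \frac{i \sqrt{1770}}{5}$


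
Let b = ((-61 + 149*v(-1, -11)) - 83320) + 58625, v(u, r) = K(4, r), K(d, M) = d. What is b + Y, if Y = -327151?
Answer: -351311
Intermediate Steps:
v(u, r) = 4
b = -24160 (b = ((-61 + 149*4) - 83320) + 58625 = ((-61 + 596) - 83320) + 58625 = (535 - 83320) + 58625 = -82785 + 58625 = -24160)
b + Y = -24160 - 327151 = -351311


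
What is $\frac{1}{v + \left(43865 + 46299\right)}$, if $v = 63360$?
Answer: $\frac{1}{153524} \approx 6.5136 \cdot 10^{-6}$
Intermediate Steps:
$\frac{1}{v + \left(43865 + 46299\right)} = \frac{1}{63360 + \left(43865 + 46299\right)} = \frac{1}{63360 + 90164} = \frac{1}{153524}$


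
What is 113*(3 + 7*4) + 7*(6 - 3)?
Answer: 3524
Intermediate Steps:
113*(3 + 7*4) + 7*(6 - 3) = 113*(3 + 28) + 7*3 = 113*31 + 21 = 3503 + 21 = 3524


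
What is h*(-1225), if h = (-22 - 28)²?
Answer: -3062500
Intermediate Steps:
h = 2500 (h = (-50)² = 2500)
h*(-1225) = 2500*(-1225) = -3062500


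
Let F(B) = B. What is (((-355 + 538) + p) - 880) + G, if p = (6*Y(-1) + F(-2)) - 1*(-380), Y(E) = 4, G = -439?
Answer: -734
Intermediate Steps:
p = 402 (p = (6*4 - 2) - 1*(-380) = (24 - 2) + 380 = 22 + 380 = 402)
(((-355 + 538) + p) - 880) + G = (((-355 + 538) + 402) - 880) - 439 = ((183 + 402) - 880) - 439 = (585 - 880) - 439 = -295 - 439 = -734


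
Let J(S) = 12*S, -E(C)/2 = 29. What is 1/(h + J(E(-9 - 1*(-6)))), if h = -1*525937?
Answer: -1/526633 ≈ -1.8989e-6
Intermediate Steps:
E(C) = -58 (E(C) = -2*29 = -58)
h = -525937
1/(h + J(E(-9 - 1*(-6)))) = 1/(-525937 + 12*(-58)) = 1/(-525937 - 696) = 1/(-526633) = -1/526633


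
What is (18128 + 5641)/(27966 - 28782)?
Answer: -7923/272 ≈ -29.129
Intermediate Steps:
(18128 + 5641)/(27966 - 28782) = 23769/(-816) = 23769*(-1/816) = -7923/272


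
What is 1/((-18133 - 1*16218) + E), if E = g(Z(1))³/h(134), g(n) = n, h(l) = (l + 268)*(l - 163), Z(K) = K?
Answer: -11658/400463959 ≈ -2.9111e-5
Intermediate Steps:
h(l) = (-163 + l)*(268 + l) (h(l) = (268 + l)*(-163 + l) = (-163 + l)*(268 + l))
E = -1/11658 (E = 1³/(-43684 + 134² + 105*134) = 1/(-43684 + 17956 + 14070) = 1/(-11658) = 1*(-1/11658) = -1/11658 ≈ -8.5778e-5)
1/((-18133 - 1*16218) + E) = 1/((-18133 - 1*16218) - 1/11658) = 1/((-18133 - 16218) - 1/11658) = 1/(-34351 - 1/11658) = 1/(-400463959/11658) = -11658/400463959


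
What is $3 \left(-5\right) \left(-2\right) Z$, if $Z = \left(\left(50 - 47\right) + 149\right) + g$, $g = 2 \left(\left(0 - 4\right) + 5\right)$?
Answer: $4620$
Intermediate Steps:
$g = 2$ ($g = 2 \left(\left(0 - 4\right) + 5\right) = 2 \left(-4 + 5\right) = 2 \cdot 1 = 2$)
$Z = 154$ ($Z = \left(\left(50 - 47\right) + 149\right) + 2 = \left(3 + 149\right) + 2 = 152 + 2 = 154$)
$3 \left(-5\right) \left(-2\right) Z = 3 \left(-5\right) \left(-2\right) 154 = \left(-15\right) \left(-2\right) 154 = 30 \cdot 154 = 4620$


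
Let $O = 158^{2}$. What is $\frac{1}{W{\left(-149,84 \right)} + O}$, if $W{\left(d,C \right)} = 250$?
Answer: $\frac{1}{25214} \approx 3.966 \cdot 10^{-5}$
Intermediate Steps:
$O = 24964$
$\frac{1}{W{\left(-149,84 \right)} + O} = \frac{1}{250 + 24964} = \frac{1}{25214}$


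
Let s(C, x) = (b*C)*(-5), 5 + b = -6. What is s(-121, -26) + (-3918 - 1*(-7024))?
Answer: -3549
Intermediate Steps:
b = -11 (b = -5 - 6 = -11)
s(C, x) = 55*C (s(C, x) = -11*C*(-5) = 55*C)
s(-121, -26) + (-3918 - 1*(-7024)) = 55*(-121) + (-3918 - 1*(-7024)) = -6655 + (-3918 + 7024) = -6655 + 3106 = -3549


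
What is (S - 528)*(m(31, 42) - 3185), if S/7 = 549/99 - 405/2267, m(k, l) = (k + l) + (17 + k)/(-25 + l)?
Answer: 646424228672/423929 ≈ 1.5248e+6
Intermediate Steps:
m(k, l) = k + l + (17 + k)/(-25 + l) (m(k, l) = (k + l) + (17 + k)/(-25 + l) = k + l + (17 + k)/(-25 + l))
S = 936824/24937 (S = 7*(549/99 - 405/2267) = 7*(549*(1/99) - 405*1/2267) = 7*(61/11 - 405/2267) = 7*(133832/24937) = 936824/24937 ≈ 37.568)
(S - 528)*(m(31, 42) - 3185) = (936824/24937 - 528)*((17 + 42**2 - 25*42 - 24*31 + 31*42)/(-25 + 42) - 3185) = -12229912*((17 + 1764 - 1050 - 744 + 1302)/17 - 3185)/24937 = -12229912*((1/17)*1289 - 3185)/24937 = -12229912*(1289/17 - 3185)/24937 = -12229912/24937*(-52856/17) = 646424228672/423929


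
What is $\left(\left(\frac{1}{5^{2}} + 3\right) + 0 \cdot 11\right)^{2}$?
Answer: $\frac{5776}{625} \approx 9.2416$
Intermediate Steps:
$\left(\left(\frac{1}{5^{2}} + 3\right) + 0 \cdot 11\right)^{2} = \left(\left(\frac{1}{25} + 3\right) + 0\right)^{2} = \left(\frac{76}{25} + 0\right)^{2} = \left(\frac{76}{25}\right)^{2} = \frac{5776}{625}$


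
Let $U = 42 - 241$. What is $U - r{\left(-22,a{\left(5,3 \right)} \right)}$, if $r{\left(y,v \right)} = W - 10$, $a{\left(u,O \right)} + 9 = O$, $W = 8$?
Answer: $-197$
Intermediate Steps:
$a{\left(u,O \right)} = -9 + O$
$U = -199$ ($U = 42 - 241 = -199$)
$r{\left(y,v \right)} = -2$ ($r{\left(y,v \right)} = 8 - 10 = -2$)
$U - r{\left(-22,a{\left(5,3 \right)} \right)} = -199 - -2 = -199 + 2 = -197$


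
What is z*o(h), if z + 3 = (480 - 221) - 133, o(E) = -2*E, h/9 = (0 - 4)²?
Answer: -35424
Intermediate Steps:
h = 144 (h = 9*(0 - 4)² = 9*(-4)² = 9*16 = 144)
z = 123 (z = -3 + ((480 - 221) - 133) = -3 + (259 - 133) = -3 + 126 = 123)
z*o(h) = 123*(-2*144) = 123*(-288) = -35424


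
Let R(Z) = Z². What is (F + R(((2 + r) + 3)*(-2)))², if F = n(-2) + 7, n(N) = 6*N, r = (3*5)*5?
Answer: 655104025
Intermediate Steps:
r = 75 (r = 15*5 = 75)
F = -5 (F = 6*(-2) + 7 = -12 + 7 = -5)
(F + R(((2 + r) + 3)*(-2)))² = (-5 + (((2 + 75) + 3)*(-2))²)² = (-5 + ((77 + 3)*(-2))²)² = (-5 + (80*(-2))²)² = (-5 + (-160)²)² = (-5 + 25600)² = 25595² = 655104025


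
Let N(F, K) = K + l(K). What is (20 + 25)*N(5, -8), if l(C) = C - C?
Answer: -360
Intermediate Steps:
l(C) = 0
N(F, K) = K (N(F, K) = K + 0 = K)
(20 + 25)*N(5, -8) = (20 + 25)*(-8) = 45*(-8) = -360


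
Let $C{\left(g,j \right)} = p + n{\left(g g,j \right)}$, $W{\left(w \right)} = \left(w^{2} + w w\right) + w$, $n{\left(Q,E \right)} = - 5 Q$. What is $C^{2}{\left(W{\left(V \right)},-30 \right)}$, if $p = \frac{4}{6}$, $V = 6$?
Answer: $\frac{8328022564}{9} \approx 9.2534 \cdot 10^{8}$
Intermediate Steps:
$p = \frac{2}{3}$ ($p = 4 \cdot \frac{1}{6} = \frac{2}{3} \approx 0.66667$)
$W{\left(w \right)} = w + 2 w^{2}$ ($W{\left(w \right)} = \left(w^{2} + w^{2}\right) + w = 2 w^{2} + w = w + 2 w^{2}$)
$C{\left(g,j \right)} = \frac{2}{3} - 5 g^{2}$ ($C{\left(g,j \right)} = \frac{2}{3} - 5 g g = \frac{2}{3} - 5 g^{2}$)
$C^{2}{\left(W{\left(V \right)},-30 \right)} = \left(\frac{2}{3} - 5 \left(6 \left(1 + 2 \cdot 6\right)\right)^{2}\right)^{2} = \left(\frac{2}{3} - 5 \left(6 \left(1 + 12\right)\right)^{2}\right)^{2} = \left(\frac{2}{3} - 5 \left(6 \cdot 13\right)^{2}\right)^{2} = \left(\frac{2}{3} - 5 \cdot 78^{2}\right)^{2} = \left(\frac{2}{3} - 30420\right)^{2} = \left(- \frac{91258}{3}\right)^{2} = \frac{8328022564}{9}$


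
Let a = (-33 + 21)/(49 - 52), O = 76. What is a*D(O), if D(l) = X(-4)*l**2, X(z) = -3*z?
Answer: 277248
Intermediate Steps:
a = 4 (a = -12/(-3) = -12*(-1/3) = 4)
D(l) = 12*l**2 (D(l) = (-3*(-4))*l**2 = 12*l**2)
a*D(O) = 4*(12*76**2) = 4*(12*5776) = 4*69312 = 277248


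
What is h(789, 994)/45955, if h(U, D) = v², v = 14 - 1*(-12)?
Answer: 52/3535 ≈ 0.014710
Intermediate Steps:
v = 26 (v = 14 + 12 = 26)
h(U, D) = 676 (h(U, D) = 26² = 676)
h(789, 994)/45955 = 676/45955 = 676*(1/45955) = 52/3535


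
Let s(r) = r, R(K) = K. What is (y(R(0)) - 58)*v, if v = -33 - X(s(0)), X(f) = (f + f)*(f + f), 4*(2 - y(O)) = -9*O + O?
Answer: 1848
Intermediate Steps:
y(O) = 2 + 2*O (y(O) = 2 - (-9*O + O)/4 = 2 - (-2)*O = 2 + 2*O)
X(f) = 4*f² (X(f) = (2*f)*(2*f) = 4*f²)
v = -33 (v = -33 - 4*0² = -33 - 4*0 = -33 - 1*0 = -33 + 0 = -33)
(y(R(0)) - 58)*v = ((2 + 2*0) - 58)*(-33) = ((2 + 0) - 58)*(-33) = (2 - 58)*(-33) = -56*(-33) = 1848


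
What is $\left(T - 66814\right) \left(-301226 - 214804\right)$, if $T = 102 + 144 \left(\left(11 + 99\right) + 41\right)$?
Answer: $23204837040$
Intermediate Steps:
$T = 21846$ ($T = 102 + 144 \left(110 + 41\right) = 102 + 144 \cdot 151 = 102 + 21744 = 21846$)
$\left(T - 66814\right) \left(-301226 - 214804\right) = \left(21846 - 66814\right) \left(-301226 - 214804\right) = - 44968 \left(-301226 - 214804\right) = \left(-44968\right) \left(-516030\right) = 23204837040$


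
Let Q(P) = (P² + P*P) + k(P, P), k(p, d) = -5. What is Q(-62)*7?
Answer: 53781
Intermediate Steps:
Q(P) = -5 + 2*P² (Q(P) = (P² + P*P) - 5 = (P² + P²) - 5 = 2*P² - 5 = -5 + 2*P²)
Q(-62)*7 = (-5 + 2*(-62)²)*7 = (-5 + 2*3844)*7 = (-5 + 7688)*7 = 7683*7 = 53781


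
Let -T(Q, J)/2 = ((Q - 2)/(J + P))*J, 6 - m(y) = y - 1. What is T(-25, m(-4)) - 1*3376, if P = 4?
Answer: -16682/5 ≈ -3336.4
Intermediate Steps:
m(y) = 7 - y (m(y) = 6 - (y - 1) = 6 - (-1 + y) = 6 + (1 - y) = 7 - y)
T(Q, J) = -2*J*(-2 + Q)/(4 + J) (T(Q, J) = -2*(Q - 2)/(J + 4)*J = -2*(-2 + Q)/(4 + J)*J = -2*J*(-2 + Q)/(4 + J))
T(-25, m(-4)) - 1*3376 = 2*(7 - 1*(-4))*(2 - 1*(-25))/(4 + (7 - 1*(-4))) - 1*3376 = 2*(7 + 4)*(2 + 25)/(4 + (7 + 4)) - 3376 = 2*11*27/(4 + 11) - 3376 = 2*11*27/15 - 3376 = 2*11*(1/15)*27 - 3376 = 198/5 - 3376 = -16682/5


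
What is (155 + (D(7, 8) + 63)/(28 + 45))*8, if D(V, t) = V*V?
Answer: 91416/73 ≈ 1252.3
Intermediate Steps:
D(V, t) = V²
(155 + (D(7, 8) + 63)/(28 + 45))*8 = (155 + (7² + 63)/(28 + 45))*8 = (155 + (49 + 63)/73)*8 = (155 + 112*(1/73))*8 = (155 + 112/73)*8 = (11427/73)*8 = 91416/73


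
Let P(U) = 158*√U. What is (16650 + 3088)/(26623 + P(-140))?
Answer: 6651706/9016191 - 78952*I*√35/9016191 ≈ 0.73775 - 0.051805*I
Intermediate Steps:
(16650 + 3088)/(26623 + P(-140)) = (16650 + 3088)/(26623 + 158*√(-140)) = 19738/(26623 + 158*(2*I*√35)) = 19738/(26623 + 316*I*√35)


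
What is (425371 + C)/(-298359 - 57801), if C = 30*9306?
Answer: -704551/356160 ≈ -1.9782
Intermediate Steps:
C = 279180
(425371 + C)/(-298359 - 57801) = (425371 + 279180)/(-298359 - 57801) = 704551/(-356160) = 704551*(-1/356160) = -704551/356160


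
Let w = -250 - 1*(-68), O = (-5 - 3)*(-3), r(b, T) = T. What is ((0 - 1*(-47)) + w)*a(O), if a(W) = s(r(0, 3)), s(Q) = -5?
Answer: 675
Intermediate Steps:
O = 24 (O = -8*(-3) = 24)
a(W) = -5
w = -182 (w = -250 + 68 = -182)
((0 - 1*(-47)) + w)*a(O) = ((0 - 1*(-47)) - 182)*(-5) = ((0 + 47) - 182)*(-5) = (47 - 182)*(-5) = -135*(-5) = 675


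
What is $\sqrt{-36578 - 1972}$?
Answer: $5 i \sqrt{1542} \approx 196.34 i$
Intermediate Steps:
$\sqrt{-36578 - 1972} = \sqrt{-38550} = 5 i \sqrt{1542}$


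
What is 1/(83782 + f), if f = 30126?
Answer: 1/113908 ≈ 8.7790e-6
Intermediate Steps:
1/(83782 + f) = 1/(83782 + 30126) = 1/113908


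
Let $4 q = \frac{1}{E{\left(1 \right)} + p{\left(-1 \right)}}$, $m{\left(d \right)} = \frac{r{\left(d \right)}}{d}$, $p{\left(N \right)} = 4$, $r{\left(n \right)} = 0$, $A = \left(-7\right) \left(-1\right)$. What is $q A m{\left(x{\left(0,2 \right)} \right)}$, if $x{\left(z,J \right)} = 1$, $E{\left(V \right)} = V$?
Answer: $0$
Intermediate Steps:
$A = 7$
$m{\left(d \right)} = 0$ ($m{\left(d \right)} = \frac{0}{d} = 0$)
$q = \frac{1}{20}$ ($q = \frac{1}{4 \left(1 + 4\right)} = \frac{1}{4 \cdot 5} = \frac{1}{4} \cdot \frac{1}{5} = \frac{1}{20} \approx 0.05$)
$q A m{\left(x{\left(0,2 \right)} \right)} = \frac{1}{20} \cdot 7 \cdot 0 = \frac{7}{20} \cdot 0 = 0$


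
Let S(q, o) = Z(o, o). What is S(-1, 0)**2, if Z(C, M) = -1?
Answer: 1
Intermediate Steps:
S(q, o) = -1
S(-1, 0)**2 = (-1)**2 = 1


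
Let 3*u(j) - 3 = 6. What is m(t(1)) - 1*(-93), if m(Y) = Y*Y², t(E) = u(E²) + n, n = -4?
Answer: 92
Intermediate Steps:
u(j) = 3 (u(j) = 1 + (⅓)*6 = 1 + 2 = 3)
t(E) = -1 (t(E) = 3 - 4 = -1)
m(Y) = Y³
m(t(1)) - 1*(-93) = (-1)³ - 1*(-93) = -1 + 93 = 92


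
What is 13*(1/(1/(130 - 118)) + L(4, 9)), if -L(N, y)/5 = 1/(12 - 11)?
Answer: 91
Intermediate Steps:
L(N, y) = -5 (L(N, y) = -5/(12 - 11) = -5/1 = -5*1 = -5)
13*(1/(1/(130 - 118)) + L(4, 9)) = 13*(1/(1/(130 - 118)) - 5) = 13*(1/(1/12) - 5) = 13*(12 - 5) = 13*7 = 91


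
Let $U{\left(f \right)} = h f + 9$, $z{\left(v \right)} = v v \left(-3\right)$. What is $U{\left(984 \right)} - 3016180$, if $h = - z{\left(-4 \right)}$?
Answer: $-2968939$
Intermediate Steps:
$z{\left(v \right)} = - 3 v^{2}$ ($z{\left(v \right)} = v^{2} \left(-3\right) = - 3 v^{2}$)
$h = 48$ ($h = - \left(-3\right) \left(-4\right)^{2} = - \left(-3\right) 16 = \left(-1\right) \left(-48\right) = 48$)
$U{\left(f \right)} = 9 + 48 f$ ($U{\left(f \right)} = 48 f + 9 = 9 + 48 f$)
$U{\left(984 \right)} - 3016180 = \left(9 + 48 \cdot 984\right) - 3016180 = \left(9 + 47232\right) - 3016180 = 47241 - 3016180 = -2968939$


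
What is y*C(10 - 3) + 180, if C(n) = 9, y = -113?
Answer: -837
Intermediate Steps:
y*C(10 - 3) + 180 = -113*9 + 180 = -1017 + 180 = -837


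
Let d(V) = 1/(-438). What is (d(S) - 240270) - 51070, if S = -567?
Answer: -127606921/438 ≈ -2.9134e+5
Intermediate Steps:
d(V) = -1/438
(d(S) - 240270) - 51070 = (-1/438 - 240270) - 51070 = -105238261/438 - 51070 = -127606921/438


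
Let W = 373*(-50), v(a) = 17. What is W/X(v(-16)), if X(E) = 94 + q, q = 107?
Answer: -18650/201 ≈ -92.786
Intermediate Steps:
W = -18650
X(E) = 201 (X(E) = 94 + 107 = 201)
W/X(v(-16)) = -18650/201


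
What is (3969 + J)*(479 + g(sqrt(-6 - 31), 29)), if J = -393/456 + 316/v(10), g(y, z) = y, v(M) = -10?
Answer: 1433057351/760 + 2991769*I*sqrt(37)/760 ≈ 1.8856e+6 + 23945.0*I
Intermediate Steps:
J = -24671/760 (J = -393/456 + 316/(-10) = -393*1/456 + 316*(-1/10) = -131/152 - 158/5 = -24671/760 ≈ -32.462)
(3969 + J)*(479 + g(sqrt(-6 - 31), 29)) = (3969 - 24671/760)*(479 + sqrt(-6 - 31)) = 2991769*(479 + sqrt(-37))/760 = 2991769*(479 + I*sqrt(37))/760 = 1433057351/760 + 2991769*I*sqrt(37)/760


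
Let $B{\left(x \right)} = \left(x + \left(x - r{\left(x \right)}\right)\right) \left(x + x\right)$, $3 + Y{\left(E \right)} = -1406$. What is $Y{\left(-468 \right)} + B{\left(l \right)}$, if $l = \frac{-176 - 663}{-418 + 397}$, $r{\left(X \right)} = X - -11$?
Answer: $\frac{398855}{441} \approx 904.43$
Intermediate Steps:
$r{\left(X \right)} = 11 + X$ ($r{\left(X \right)} = X + 11 = 11 + X$)
$Y{\left(E \right)} = -1409$ ($Y{\left(E \right)} = -3 - 1406 = -1409$)
$l = \frac{839}{21}$ ($l = - \frac{839}{-21} = \left(-839\right) \left(- \frac{1}{21}\right) = \frac{839}{21} \approx 39.952$)
$B{\left(x \right)} = 2 x \left(-11 + x\right)$ ($B{\left(x \right)} = \left(x + \left(x - \left(11 + x\right)\right)\right) \left(x + x\right) = \left(x + \left(x - \left(11 + x\right)\right)\right) 2 x = \left(x - 11\right) 2 x = \left(-11 + x\right) 2 x = 2 x \left(-11 + x\right)$)
$Y{\left(-468 \right)} + B{\left(l \right)} = -1409 + 2 \cdot \frac{839}{21} \left(-11 + \frac{839}{21}\right) = -1409 + 2 \cdot \frac{839}{21} \cdot \frac{608}{21} = -1409 + \frac{1020224}{441} = \frac{398855}{441}$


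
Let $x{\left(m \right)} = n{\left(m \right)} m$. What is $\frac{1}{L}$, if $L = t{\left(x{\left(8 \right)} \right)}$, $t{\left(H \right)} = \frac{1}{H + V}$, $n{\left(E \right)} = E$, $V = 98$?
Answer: $162$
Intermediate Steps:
$x{\left(m \right)} = m^{2}$ ($x{\left(m \right)} = m m = m^{2}$)
$t{\left(H \right)} = \frac{1}{98 + H}$ ($t{\left(H \right)} = \frac{1}{H + 98} = \frac{1}{98 + H}$)
$L = \frac{1}{162}$ ($L = \frac{1}{98 + 8^{2}} = \frac{1}{98 + 64} = \frac{1}{162} \approx 0.0061728$)
$\frac{1}{L} = \frac{1}{\frac{1}{162}} = 162$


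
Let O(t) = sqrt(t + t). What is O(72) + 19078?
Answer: 19090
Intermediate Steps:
O(t) = sqrt(2)*sqrt(t) (O(t) = sqrt(2*t) = sqrt(2)*sqrt(t))
O(72) + 19078 = sqrt(2)*sqrt(72) + 19078 = sqrt(2)*(6*sqrt(2)) + 19078 = 12 + 19078 = 19090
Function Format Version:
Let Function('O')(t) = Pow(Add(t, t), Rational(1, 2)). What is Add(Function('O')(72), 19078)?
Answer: 19090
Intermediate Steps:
Function('O')(t) = Mul(Pow(2, Rational(1, 2)), Pow(t, Rational(1, 2))) (Function('O')(t) = Pow(Mul(2, t), Rational(1, 2)) = Mul(Pow(2, Rational(1, 2)), Pow(t, Rational(1, 2))))
Add(Function('O')(72), 19078) = Add(Mul(Pow(2, Rational(1, 2)), Pow(72, Rational(1, 2))), 19078) = Add(Mul(Pow(2, Rational(1, 2)), Mul(6, Pow(2, Rational(1, 2)))), 19078) = Add(12, 19078) = 19090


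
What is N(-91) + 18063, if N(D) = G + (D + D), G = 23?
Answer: 17904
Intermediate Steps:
N(D) = 23 + 2*D (N(D) = 23 + (D + D) = 23 + 2*D)
N(-91) + 18063 = (23 + 2*(-91)) + 18063 = (23 - 182) + 18063 = -159 + 18063 = 17904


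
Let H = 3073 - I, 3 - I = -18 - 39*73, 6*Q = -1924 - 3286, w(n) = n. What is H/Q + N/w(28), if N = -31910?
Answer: -8314277/7294 ≈ -1139.9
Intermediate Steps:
Q = -2605/3 (Q = (-1924 - 3286)/6 = (⅙)*(-5210) = -2605/3 ≈ -868.33)
I = 2868 (I = 3 - (-18 - 39*73) = 3 - (-18 - 2847) = 3 - 1*(-2865) = 3 + 2865 = 2868)
H = 205 (H = 3073 - 1*2868 = 3073 - 2868 = 205)
H/Q + N/w(28) = 205/(-2605/3) - 31910/28 = 205*(-3/2605) - 31910*1/28 = -123/521 - 15955/14 = -8314277/7294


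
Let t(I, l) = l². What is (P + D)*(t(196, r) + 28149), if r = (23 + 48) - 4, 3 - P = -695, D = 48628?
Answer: 1609901988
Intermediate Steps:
P = 698 (P = 3 - 1*(-695) = 3 + 695 = 698)
r = 67 (r = 71 - 4 = 67)
(P + D)*(t(196, r) + 28149) = (698 + 48628)*(67² + 28149) = 49326*(4489 + 28149) = 49326*32638 = 1609901988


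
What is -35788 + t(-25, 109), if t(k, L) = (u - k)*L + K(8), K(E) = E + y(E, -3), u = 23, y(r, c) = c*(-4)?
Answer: -30536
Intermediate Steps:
y(r, c) = -4*c
K(E) = 12 + E (K(E) = E - 4*(-3) = E + 12 = 12 + E)
t(k, L) = 20 + L*(23 - k) (t(k, L) = (23 - k)*L + (12 + 8) = L*(23 - k) + 20 = 20 + L*(23 - k))
-35788 + t(-25, 109) = -35788 + (20 + 23*109 - 1*109*(-25)) = -35788 + (20 + 2507 + 2725) = -35788 + 5252 = -30536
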